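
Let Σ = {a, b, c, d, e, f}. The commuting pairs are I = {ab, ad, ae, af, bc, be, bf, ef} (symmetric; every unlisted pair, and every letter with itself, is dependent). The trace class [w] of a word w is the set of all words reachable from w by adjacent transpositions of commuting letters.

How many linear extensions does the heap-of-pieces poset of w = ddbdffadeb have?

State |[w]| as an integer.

piece 0:d — minimal
piece 1:d rests on {0:d}
piece 2:b rests on {1:d}
piece 3:d rests on {2:b}
piece 4:f rests on {3:d}
piece 5:f rests on {4:f}
piece 6:a — minimal
piece 7:d rests on {5:f}
piece 8:e rests on {7:d}
piece 9:b rests on {7:d}
minimal pieces: {0:d, 6:a}
ways to finish when only these pieces remain (= sum over removing one remaining piece with nothing left below it):
  1 left: {6}→1  {8}→1  {9}→1
  2 left: {6,8}→2  {6,9}→2  {8,9}→2
  3 left: {6,8,9}→6  {7,8,9}→2
  4 left: {5,7,8,9}→2  {6,7,8,9}→8
  5 left: {4,5,7,8,9}→2  {5,6,7,8,9}→10
  6 left: {3,4,5,7,8,9}→2  {4,5,6,7,8,9}→12
  7 left: {2,3,4,5,7,8,9}→2  {3,4,5,6,7,8,9}→14
  8 left: {1,2,3,4,5,7,8,9}→2  {2,3,4,5,6,7,8,9}→16
  placing 0:d first → 18 extensions
  placing 6:a first → 2 extensions
total linear extensions = 20

20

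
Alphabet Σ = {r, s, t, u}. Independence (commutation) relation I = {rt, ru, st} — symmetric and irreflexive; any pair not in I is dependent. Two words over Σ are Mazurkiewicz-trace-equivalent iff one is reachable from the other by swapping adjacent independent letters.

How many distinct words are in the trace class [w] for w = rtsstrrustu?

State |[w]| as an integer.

127

0(r) covers ∅
1(t) covers ∅
2(s) covers 0:r
3(s) covers 2:s
4(t) covers 1:t
5(r) covers 3:s
6(r) covers 5:r
7(u) covers 3:s, 4:t
8(s) covers 6:r, 7:u
9(t) covers 7:u
10(u) covers 8:s, 9:t
floor of heap: 0:r, 1:t
completions by unplaced set U, small U first (add the entries for U minus each lowest piece of U):
  |U|=1: {10}:1
  |U|=2: {8,10}:1  {9,10}:1
  |U|=3: {6,8,10}:1  {8,9,10}:2
  |U|=4: {5,6,8,10}:1  {6,8,9,10}:3  {7,8,9,10}:2
  |U|=5: {4,7,8,9,10}:2  {5,6,8,9,10}:4  {6,7,8,9,10}:5
  |U|=6: {1,4,7,8,9,10}:2  {4,6,7,8,9,10}:7  {5,6,7,8,9,10}:9
  |U|=7: {1,4,6,7,8,9,10}:9  {3,5,6,7,8,9,10}:9  {4,5,6,7,8,9,10}:16
  |U|=8: {1,4,5,6,7,8,9,10}:25  {2,3,5,6,7,8,9,10}:9  {3,4,5,6,7,8,9,10}:25
  |U|=9: {0,2,3,5,6,7,8,9,10}:9  {1,3,4,5,6,7,8,9,10}:50  {2,3,4,5,6,7,8,9,10}:34
  start at 0(r): 84
  start at 1(t): 43
sum over floor = 127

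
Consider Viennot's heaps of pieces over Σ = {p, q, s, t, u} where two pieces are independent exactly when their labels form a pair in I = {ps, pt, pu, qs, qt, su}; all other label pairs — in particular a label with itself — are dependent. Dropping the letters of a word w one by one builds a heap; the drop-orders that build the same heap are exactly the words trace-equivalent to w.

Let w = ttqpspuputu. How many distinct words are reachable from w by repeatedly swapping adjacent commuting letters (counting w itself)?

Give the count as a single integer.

piece 0:t — minimal
piece 1:t rests on {0:t}
piece 2:q — minimal
piece 3:p rests on {2:q}
piece 4:s rests on {1:t}
piece 5:p rests on {3:p}
piece 6:u rests on {1:t, 2:q}
piece 7:p rests on {5:p}
piece 8:u rests on {6:u}
piece 9:t rests on {4:s, 8:u}
piece 10:u rests on {9:t}
minimal pieces: {0:t, 2:q}
ways to finish when only these pieces remain (= sum over removing one remaining piece with nothing left below it):
  1 left: {7}→1  {10}→1
  2 left: {5,7}→1  {7,10}→2  {9,10}→1
  3 left: {3,5,7}→1  {4,9,10}→1  {5,7,10}→3  {7,9,10}→3  {8,9,10}→1
  4 left: {3,5,7,10}→4  {4,7,9,10}→4  {4,8,9,10}→2  {5,7,9,10}→6  {6,8,9,10}→1  {7,8,9,10}→4
  5 left: {3,5,7,9,10}→10  {4,5,7,9,10}→10  {4,6,8,9,10}→3  {4,7,8,9,10}→10  {5,7,8,9,10}→10  {6,7,8,9,10}→5
  6 left: {1,4,6,8,9,10}→3  {3,4,5,7,9,10}→20  {3,5,7,8,9,10}→20  {4,5,7,8,9,10}→30  {4,6,7,8,9,10}→18  {5,6,7,8,9,10}→15
  7 left: {0,1,4,6,8,9,10}→3  {1,4,6,7,8,9,10}→21  {3,4,5,7,8,9,10}→70  {3,5,6,7,8,9,10}→35  {4,5,6,7,8,9,10}→63
  8 left: {0,1,4,6,7,8,9,10}→24  {1,4,5,6,7,8,9,10}→84  {2,3,5,6,7,8,9,10}→35  {3,4,5,6,7,8,9,10}→168
  9 left: {0,1,4,5,6,7,8,9,10}→108  {1,3,4,5,6,7,8,9,10}→252  {2,3,4,5,6,7,8,9,10}→203
  placing 0:t first → 455 extensions
  placing 2:q first → 360 extensions
total linear extensions = 815

815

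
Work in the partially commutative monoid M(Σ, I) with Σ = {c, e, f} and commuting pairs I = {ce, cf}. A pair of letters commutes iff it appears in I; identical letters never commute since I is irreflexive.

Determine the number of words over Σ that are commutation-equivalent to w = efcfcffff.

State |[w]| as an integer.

piece 0:e — minimal
piece 1:f rests on {0:e}
piece 2:c — minimal
piece 3:f rests on {1:f}
piece 4:c rests on {2:c}
piece 5:f rests on {3:f}
piece 6:f rests on {5:f}
piece 7:f rests on {6:f}
piece 8:f rests on {7:f}
minimal pieces: {0:e, 2:c}
ways to finish when only these pieces remain (= sum over removing one remaining piece with nothing left below it):
  1 left: {4}→1  {8}→1
  2 left: {2,4}→1  {4,8}→2  {7,8}→1
  3 left: {2,4,8}→3  {4,7,8}→3  {6,7,8}→1
  4 left: {2,4,7,8}→6  {4,6,7,8}→4  {5,6,7,8}→1
  5 left: {2,4,6,7,8}→10  {3,5,6,7,8}→1  {4,5,6,7,8}→5
  6 left: {1,3,5,6,7,8}→1  {2,4,5,6,7,8}→15  {3,4,5,6,7,8}→6
  7 left: {0,1,3,5,6,7,8}→1  {1,3,4,5,6,7,8}→7  {2,3,4,5,6,7,8}→21
  placing 0:e first → 28 extensions
  placing 2:c first → 8 extensions
total linear extensions = 36

36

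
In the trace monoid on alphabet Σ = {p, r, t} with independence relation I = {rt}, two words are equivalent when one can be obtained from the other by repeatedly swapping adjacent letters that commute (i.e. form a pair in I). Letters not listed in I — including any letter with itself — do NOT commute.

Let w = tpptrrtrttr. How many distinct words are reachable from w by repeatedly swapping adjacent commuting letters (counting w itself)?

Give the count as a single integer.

#0=t has no predecessor
#1=p depends on [0:t]
#2=p depends on [1:p]
#3=t depends on [2:p]
#4=r depends on [2:p]
#5=r depends on [4:r]
#6=t depends on [3:t]
#7=r depends on [5:r]
#8=t depends on [6:t]
#9=t depends on [8:t]
#10=r depends on [7:r]
sources: [0:t]
N(rest) = Σ N(rest − s) over sources s of rest; N(one piece) = 1:
  size 1 → [9]=1  [10]=1
  size 2 → [7,10]=1  [8,9]=1  [9,10]=2
  size 3 → [5,7,10]=1  [6,8,9]=1  [7,9,10]=3  [8,9,10]=3
  size 4 → [3,6,8,9]=1  [4,5,7,10]=1  [5,7,9,10]=4  [6,8,9,10]=4  [7,8,9,10]=6
  size 5 → [3,6,8,9,10]=5  [4,5,7,9,10]=5  [5,7,8,9,10]=10  [6,7,8,9,10]=10
  size 6 → [3,6,7,8,9,10]=15  [4,5,7,8,9,10]=15  [5,6,7,8,9,10]=20
  size 7 → [3,5,6,7,8,9,10]=35  [4,5,6,7,8,9,10]=35
  size 8 → [3,4,5,6,7,8,9,10]=70
  size 9 → [2,3,4,5,6,7,8,9,10]=70
  first=0(t) contributes 70

70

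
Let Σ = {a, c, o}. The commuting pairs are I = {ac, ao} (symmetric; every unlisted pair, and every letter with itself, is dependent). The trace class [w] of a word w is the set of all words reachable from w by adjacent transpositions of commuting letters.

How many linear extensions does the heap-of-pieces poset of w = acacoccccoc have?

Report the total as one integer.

55

piece 0:a — minimal
piece 1:c — minimal
piece 2:a rests on {0:a}
piece 3:c rests on {1:c}
piece 4:o rests on {3:c}
piece 5:c rests on {4:o}
piece 6:c rests on {5:c}
piece 7:c rests on {6:c}
piece 8:c rests on {7:c}
piece 9:o rests on {8:c}
piece 10:c rests on {9:o}
minimal pieces: {0:a, 1:c}
ways to finish when only these pieces remain (= sum over removing one remaining piece with nothing left below it):
  1 left: {2}→1  {10}→1
  2 left: {0,2}→1  {2,10}→2  {9,10}→1
  3 left: {0,2,10}→3  {2,9,10}→3  {8,9,10}→1
  4 left: {0,2,9,10}→6  {2,8,9,10}→4  {7,8,9,10}→1
  5 left: {0,2,8,9,10}→10  {2,7,8,9,10}→5  {6,7,8,9,10}→1
  6 left: {0,2,7,8,9,10}→15  {2,6,7,8,9,10}→6  {5,6,7,8,9,10}→1
  7 left: {0,2,6,7,8,9,10}→21  {2,5,6,7,8,9,10}→7  {4,5,6,7,8,9,10}→1
  8 left: {0,2,5,6,7,8,9,10}→28  {2,4,5,6,7,8,9,10}→8  {3,4,5,6,7,8,9,10}→1
  9 left: {0,2,4,5,6,7,8,9,10}→36  {1,3,4,5,6,7,8,9,10}→1  {2,3,4,5,6,7,8,9,10}→9
  placing 0:a first → 10 extensions
  placing 1:c first → 45 extensions
total linear extensions = 55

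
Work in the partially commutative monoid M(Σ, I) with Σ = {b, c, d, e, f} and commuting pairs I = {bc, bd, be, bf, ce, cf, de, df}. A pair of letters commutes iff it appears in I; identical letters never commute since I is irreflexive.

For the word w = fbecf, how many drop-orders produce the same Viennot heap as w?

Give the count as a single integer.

piece 0:f — minimal
piece 1:b — minimal
piece 2:e rests on {0:f}
piece 3:c — minimal
piece 4:f rests on {2:e}
minimal pieces: {0:f, 1:b, 3:c}
ways to finish when only these pieces remain (= sum over removing one remaining piece with nothing left below it):
  1 left: {1}→1  {3}→1  {4}→1
  2 left: {1,3}→2  {1,4}→2  {2,4}→1  {3,4}→2
  3 left: {0,2,4}→1  {1,2,4}→3  {1,3,4}→6  {2,3,4}→3
  placing 0:f first → 12 extensions
  placing 1:b first → 4 extensions
  placing 3:c first → 4 extensions
total linear extensions = 20

20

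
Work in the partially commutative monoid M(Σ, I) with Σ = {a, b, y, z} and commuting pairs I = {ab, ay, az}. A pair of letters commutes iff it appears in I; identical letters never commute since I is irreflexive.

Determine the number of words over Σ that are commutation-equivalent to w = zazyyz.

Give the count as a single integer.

#0=z has no predecessor
#1=a has no predecessor
#2=z depends on [0:z]
#3=y depends on [2:z]
#4=y depends on [3:y]
#5=z depends on [4:y]
sources: [0:z, 1:a]
N(rest) = Σ N(rest − s) over sources s of rest; N(one piece) = 1:
  size 1 → [1]=1  [5]=1
  size 2 → [1,5]=2  [4,5]=1
  size 3 → [1,4,5]=3  [3,4,5]=1
  size 4 → [1,3,4,5]=4  [2,3,4,5]=1
  first=0(z) contributes 5
  first=1(a) contributes 1
|[w]| = 6

6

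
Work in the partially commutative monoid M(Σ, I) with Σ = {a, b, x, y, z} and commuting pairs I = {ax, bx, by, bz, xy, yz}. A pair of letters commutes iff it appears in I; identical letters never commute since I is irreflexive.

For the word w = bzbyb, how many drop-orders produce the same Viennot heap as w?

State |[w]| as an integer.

20

0(b) covers ∅
1(z) covers ∅
2(b) covers 0:b
3(y) covers ∅
4(b) covers 2:b
floor of heap: 0:b, 1:z, 3:y
completions by unplaced set U, small U first (add the entries for U minus each lowest piece of U):
  |U|=1: {1}:1  {3}:1  {4}:1
  |U|=2: {1,3}:2  {1,4}:2  {2,4}:1  {3,4}:2
  |U|=3: {0,2,4}:1  {1,2,4}:3  {1,3,4}:6  {2,3,4}:3
  start at 0(b): 12
  start at 1(z): 4
  start at 3(y): 4
sum over floor = 20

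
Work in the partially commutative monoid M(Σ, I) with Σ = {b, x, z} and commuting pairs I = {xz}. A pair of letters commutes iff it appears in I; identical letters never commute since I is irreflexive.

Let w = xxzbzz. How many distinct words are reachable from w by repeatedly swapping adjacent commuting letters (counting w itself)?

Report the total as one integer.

0(x) covers ∅
1(x) covers 0:x
2(z) covers ∅
3(b) covers 1:x, 2:z
4(z) covers 3:b
5(z) covers 4:z
floor of heap: 0:x, 2:z
completions by unplaced set U, small U first (add the entries for U minus each lowest piece of U):
  |U|=1: {5}:1
  |U|=2: {4,5}:1
  |U|=3: {3,4,5}:1
  |U|=4: {1,3,4,5}:1  {2,3,4,5}:1
  start at 0(x): 2
  start at 2(z): 1
sum over floor = 3

3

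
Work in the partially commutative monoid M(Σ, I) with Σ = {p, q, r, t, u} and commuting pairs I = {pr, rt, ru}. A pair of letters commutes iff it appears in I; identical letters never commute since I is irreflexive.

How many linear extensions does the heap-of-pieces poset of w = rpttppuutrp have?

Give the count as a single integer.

55

drop 0:r onto floor
drop 1:p onto floor
drop 2:t onto {1:p}
drop 3:t onto {2:t}
drop 4:p onto {3:t}
drop 5:p onto {4:p}
drop 6:u onto {5:p}
drop 7:u onto {6:u}
drop 8:t onto {7:u}
drop 9:r onto {0:r}
drop 10:p onto {8:t}
ground layer = {0:r, 1:p}
drop-orders for the pieces not yet dropped (sum over which currently-grounded one goes next):
  1 to go: {9} 1  {10} 1
  2 to go: {0,9} 1  {8,10} 1  {9,10} 2
  3 to go: {0,9,10} 3  {7,8,10} 1  {8,9,10} 3
  4 to go: {0,8,9,10} 6  {6,7,8,10} 1  {7,8,9,10} 4
  5 to go: {0,7,8,9,10} 10  {5,6,7,8,10} 1  {6,7,8,9,10} 5
  6 to go: {0,6,7,8,9,10} 15  {4,5,6,7,8,10} 1  {5,6,7,8,9,10} 6
  7 to go: {0,5,6,7,8,9,10} 21  {3,4,5,6,7,8,10} 1  {4,5,6,7,8,9,10} 7
  8 to go: {0,4,5,6,7,8,9,10} 28  {2,3,4,5,6,7,8,10} 1  {3,4,5,6,7,8,9,10} 8
  9 to go: {0,3,4,5,6,7,8,9,10} 36  {1,2,3,4,5,6,7,8,10} 1  {2,3,4,5,6,7,8,9,10} 9
  if 0:r drops first: 10 orders
  if 1:p drops first: 45 orders
heap linearizations: 55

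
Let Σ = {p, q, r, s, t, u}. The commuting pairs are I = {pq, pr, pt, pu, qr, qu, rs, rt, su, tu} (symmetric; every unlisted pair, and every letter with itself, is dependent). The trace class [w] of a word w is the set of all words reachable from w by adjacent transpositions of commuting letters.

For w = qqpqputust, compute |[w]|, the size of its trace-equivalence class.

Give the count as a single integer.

drop 0:q onto floor
drop 1:q onto {0:q}
drop 2:p onto floor
drop 3:q onto {1:q}
drop 4:p onto {2:p}
drop 5:u onto floor
drop 6:t onto {3:q}
drop 7:u onto {5:u}
drop 8:s onto {4:p, 6:t}
drop 9:t onto {8:s}
ground layer = {0:q, 2:p, 5:u}
drop-orders for the pieces not yet dropped (sum over which currently-grounded one goes next):
  1 to go: {7} 1  {9} 1
  2 to go: {5,7} 1  {7,9} 2  {8,9} 1
  3 to go: {4,8,9} 1  {5,7,9} 3  {6,8,9} 1  {7,8,9} 3
  4 to go: {2,4,8,9} 1  {3,6,8,9} 1  {4,6,8,9} 2  {4,7,8,9} 4  {5,7,8,9} 6  {6,7,8,9} 4
  5 to go: {1,3,6,8,9} 1  {2,4,6,8,9} 3  {2,4,7,8,9} 5  {3,4,6,8,9} 3  {3,6,7,8,9} 5  {4,5,7,8,9} 10  {4,6,7,8,9} 10  {5,6,7,8,9} 10
  6 to go: {0,1,3,6,8,9} 1  {1,3,4,6,8,9} 4  {1,3,6,7,8,9} 6  {2,3,4,6,8,9} 6  {2,4,5,7,8,9} 15  {2,4,6,7,8,9} 18  {3,4,6,7,8,9} 18  {3,5,6,7,8,9} 15  {4,5,6,7,8,9} 30
  7 to go: {0,1,3,4,6,8,9} 5  {0,1,3,6,7,8,9} 7  {1,2,3,4,6,8,9} 10  {1,3,4,6,7,8,9} 28  {1,3,5,6,7,8,9} 21  {2,3,4,6,7,8,9} 42  {2,4,5,6,7,8,9} 63  {3,4,5,6,7,8,9} 63
  8 to go: {0,1,2,3,4,6,8,9} 15  {0,1,3,4,6,7,8,9} 40  {0,1,3,5,6,7,8,9} 28  {1,2,3,4,6,7,8,9} 80  {1,3,4,5,6,7,8,9} 112  {2,3,4,5,6,7,8,9} 168
  if 0:q drops first: 360 orders
  if 2:p drops first: 180 orders
  if 5:u drops first: 135 orders
heap linearizations: 675

675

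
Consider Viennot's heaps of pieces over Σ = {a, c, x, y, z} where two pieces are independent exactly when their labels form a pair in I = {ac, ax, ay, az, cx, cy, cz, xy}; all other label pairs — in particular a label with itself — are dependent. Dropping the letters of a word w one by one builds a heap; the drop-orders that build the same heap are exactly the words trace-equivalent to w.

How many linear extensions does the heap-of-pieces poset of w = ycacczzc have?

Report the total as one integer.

280

0(y) covers ∅
1(c) covers ∅
2(a) covers ∅
3(c) covers 1:c
4(c) covers 3:c
5(z) covers 0:y
6(z) covers 5:z
7(c) covers 4:c
floor of heap: 0:y, 1:c, 2:a
completions by unplaced set U, small U first (add the entries for U minus each lowest piece of U):
  |U|=1: {2}:1  {6}:1  {7}:1
  |U|=2: {2,6}:2  {2,7}:2  {4,7}:1  {5,6}:1  {6,7}:2
  |U|=3: {0,5,6}:1  {2,4,7}:3  {2,5,6}:3  {2,6,7}:6  {3,4,7}:1  {4,6,7}:3  {5,6,7}:3
  |U|=4: {0,2,5,6}:4  {0,5,6,7}:4  {1,3,4,7}:1  {2,3,4,7}:4  {2,4,6,7}:12  {2,5,6,7}:12  {3,4,6,7}:4  {4,5,6,7}:6
  |U|=5: {0,2,5,6,7}:20  {0,4,5,6,7}:10  {1,2,3,4,7}:5  {1,3,4,6,7}:5  {2,3,4,6,7}:20  {2,4,5,6,7}:30  {3,4,5,6,7}:10
  |U|=6: {0,2,4,5,6,7}:60  {0,3,4,5,6,7}:20  {1,2,3,4,6,7}:30  {1,3,4,5,6,7}:15  {2,3,4,5,6,7}:60
  start at 0(y): 105
  start at 1(c): 140
  start at 2(a): 35
sum over floor = 280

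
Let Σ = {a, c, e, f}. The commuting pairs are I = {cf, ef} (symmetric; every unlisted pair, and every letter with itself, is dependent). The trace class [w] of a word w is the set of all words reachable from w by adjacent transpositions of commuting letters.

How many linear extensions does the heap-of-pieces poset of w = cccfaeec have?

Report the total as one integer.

4

piece 0:c — minimal
piece 1:c rests on {0:c}
piece 2:c rests on {1:c}
piece 3:f — minimal
piece 4:a rests on {2:c, 3:f}
piece 5:e rests on {4:a}
piece 6:e rests on {5:e}
piece 7:c rests on {6:e}
minimal pieces: {0:c, 3:f}
ways to finish when only these pieces remain (= sum over removing one remaining piece with nothing left below it):
  1 left: {7}→1
  2 left: {6,7}→1
  3 left: {5,6,7}→1
  4 left: {4,5,6,7}→1
  5 left: {2,4,5,6,7}→1  {3,4,5,6,7}→1
  6 left: {1,2,4,5,6,7}→1  {2,3,4,5,6,7}→2
  placing 0:c first → 3 extensions
  placing 3:f first → 1 extensions
total linear extensions = 4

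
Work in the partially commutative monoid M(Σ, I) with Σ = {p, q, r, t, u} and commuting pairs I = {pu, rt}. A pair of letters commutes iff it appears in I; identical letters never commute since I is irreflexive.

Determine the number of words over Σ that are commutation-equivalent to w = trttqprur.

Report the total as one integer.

#0=t has no predecessor
#1=r has no predecessor
#2=t depends on [0:t]
#3=t depends on [2:t]
#4=q depends on [1:r, 3:t]
#5=p depends on [4:q]
#6=r depends on [5:p]
#7=u depends on [6:r]
#8=r depends on [7:u]
sources: [0:t, 1:r]
N(rest) = Σ N(rest − s) over sources s of rest; N(one piece) = 1:
  size 1 → [8]=1
  size 2 → [7,8]=1
  size 3 → [6,7,8]=1
  size 4 → [5,6,7,8]=1
  size 5 → [4,5,6,7,8]=1
  size 6 → [1,4,5,6,7,8]=1  [3,4,5,6,7,8]=1
  size 7 → [1,3,4,5,6,7,8]=2  [2,3,4,5,6,7,8]=1
  first=0(t) contributes 3
  first=1(r) contributes 1
|[w]| = 4

4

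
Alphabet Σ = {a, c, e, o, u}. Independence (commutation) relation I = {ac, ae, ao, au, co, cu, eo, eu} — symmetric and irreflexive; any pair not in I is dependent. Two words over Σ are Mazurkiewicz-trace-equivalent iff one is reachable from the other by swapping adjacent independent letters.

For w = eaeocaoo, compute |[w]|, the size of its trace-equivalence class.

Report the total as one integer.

0(e) covers ∅
1(a) covers ∅
2(e) covers 0:e
3(o) covers ∅
4(c) covers 2:e
5(a) covers 1:a
6(o) covers 3:o
7(o) covers 6:o
floor of heap: 0:e, 1:a, 3:o
completions by unplaced set U, small U first (add the entries for U minus each lowest piece of U):
  |U|=1: {4}:1  {5}:1  {7}:1
  |U|=2: {1,5}:1  {2,4}:1  {4,5}:2  {4,7}:2  {5,7}:2  {6,7}:1
  |U|=3: {0,2,4}:1  {1,4,5}:3  {1,5,7}:3  {2,4,5}:3  {2,4,7}:3  {3,6,7}:1  {4,5,7}:6  {4,6,7}:3  {5,6,7}:3
  |U|=4: {0,2,4,5}:4  {0,2,4,7}:4  {1,2,4,5}:6  {1,4,5,7}:12  {1,5,6,7}:6  {2,4,5,7}:12  {2,4,6,7}:6  {3,4,6,7}:4  {3,5,6,7}:4  {4,5,6,7}:12
  |U|=5: {0,1,2,4,5}:10  {0,2,4,5,7}:20  {0,2,4,6,7}:10  {1,2,4,5,7}:30  {1,3,5,6,7}:10  {1,4,5,6,7}:30  {2,3,4,6,7}:10  {2,4,5,6,7}:30  {3,4,5,6,7}:20
  |U|=6: {0,1,2,4,5,7}:60  {0,2,3,4,6,7}:20  {0,2,4,5,6,7}:60  {1,2,4,5,6,7}:90  {1,3,4,5,6,7}:60  {2,3,4,5,6,7}:60
  start at 0(e): 210
  start at 1(a): 140
  start at 3(o): 210
sum over floor = 560

560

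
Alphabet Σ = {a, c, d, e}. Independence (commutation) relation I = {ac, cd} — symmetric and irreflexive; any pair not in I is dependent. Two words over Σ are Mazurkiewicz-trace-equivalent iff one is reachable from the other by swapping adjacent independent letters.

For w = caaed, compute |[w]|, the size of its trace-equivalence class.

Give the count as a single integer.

piece 0:c — minimal
piece 1:a — minimal
piece 2:a rests on {1:a}
piece 3:e rests on {0:c, 2:a}
piece 4:d rests on {3:e}
minimal pieces: {0:c, 1:a}
ways to finish when only these pieces remain (= sum over removing one remaining piece with nothing left below it):
  1 left: {4}→1
  2 left: {3,4}→1
  3 left: {0,3,4}→1  {2,3,4}→1
  placing 0:c first → 1 extensions
  placing 1:a first → 2 extensions
total linear extensions = 3

3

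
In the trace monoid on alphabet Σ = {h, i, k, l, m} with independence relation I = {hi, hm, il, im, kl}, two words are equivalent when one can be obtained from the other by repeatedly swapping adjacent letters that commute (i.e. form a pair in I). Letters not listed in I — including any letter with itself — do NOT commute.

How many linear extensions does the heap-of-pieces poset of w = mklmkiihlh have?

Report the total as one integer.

20

0(m) covers ∅
1(k) covers 0:m
2(l) covers 0:m
3(m) covers 1:k, 2:l
4(k) covers 3:m
5(i) covers 4:k
6(i) covers 5:i
7(h) covers 4:k
8(l) covers 7:h
9(h) covers 8:l
floor of heap: 0:m
completions by unplaced set U, small U first (add the entries for U minus each lowest piece of U):
  |U|=1: {6}:1  {9}:1
  |U|=2: {5,6}:1  {6,9}:2  {8,9}:1
  |U|=3: {5,6,9}:3  {6,8,9}:3  {7,8,9}:1
  |U|=4: {5,6,8,9}:6  {6,7,8,9}:4
  |U|=5: {5,6,7,8,9}:10
  |U|=6: {4,5,6,7,8,9}:10
  |U|=7: {3,4,5,6,7,8,9}:10
  |U|=8: {1,3,4,5,6,7,8,9}:10  {2,3,4,5,6,7,8,9}:10
  start at 0(m): 20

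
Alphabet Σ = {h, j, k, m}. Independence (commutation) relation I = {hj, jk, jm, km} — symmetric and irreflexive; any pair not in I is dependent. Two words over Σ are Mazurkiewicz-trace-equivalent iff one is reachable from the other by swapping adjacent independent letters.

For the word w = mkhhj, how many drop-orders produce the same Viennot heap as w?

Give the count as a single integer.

#0=m has no predecessor
#1=k has no predecessor
#2=h depends on [0:m, 1:k]
#3=h depends on [2:h]
#4=j has no predecessor
sources: [0:m, 1:k, 4:j]
N(rest) = Σ N(rest − s) over sources s of rest; N(one piece) = 1:
  size 1 → [3]=1  [4]=1
  size 2 → [2,3]=1  [3,4]=2
  size 3 → [0,2,3]=1  [1,2,3]=1  [2,3,4]=3
  first=0(m) contributes 4
  first=1(k) contributes 4
  first=4(j) contributes 2
|[w]| = 10

10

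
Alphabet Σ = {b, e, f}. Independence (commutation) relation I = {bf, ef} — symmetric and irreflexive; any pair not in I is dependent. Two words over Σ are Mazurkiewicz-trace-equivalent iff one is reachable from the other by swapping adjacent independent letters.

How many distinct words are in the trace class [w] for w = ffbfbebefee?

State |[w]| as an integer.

piece 0:f — minimal
piece 1:f rests on {0:f}
piece 2:b — minimal
piece 3:f rests on {1:f}
piece 4:b rests on {2:b}
piece 5:e rests on {4:b}
piece 6:b rests on {5:e}
piece 7:e rests on {6:b}
piece 8:f rests on {3:f}
piece 9:e rests on {7:e}
piece 10:e rests on {9:e}
minimal pieces: {0:f, 2:b}
ways to finish when only these pieces remain (= sum over removing one remaining piece with nothing left below it):
  1 left: {8}→1  {10}→1
  2 left: {3,8}→1  {8,10}→2  {9,10}→1
  3 left: {1,3,8}→1  {3,8,10}→3  {7,9,10}→1  {8,9,10}→3
  4 left: {0,1,3,8}→1  {1,3,8,10}→4  {3,8,9,10}→6  {6,7,9,10}→1  {7,8,9,10}→4
  5 left: {0,1,3,8,10}→5  {1,3,8,9,10}→10  {3,7,8,9,10}→10  {5,6,7,9,10}→1  {6,7,8,9,10}→5
  6 left: {0,1,3,8,9,10}→15  {1,3,7,8,9,10}→20  {3,6,7,8,9,10}→15  {4,5,6,7,9,10}→1  {5,6,7,8,9,10}→6
  7 left: {0,1,3,7,8,9,10}→35  {1,3,6,7,8,9,10}→35  {2,4,5,6,7,9,10}→1  {3,5,6,7,8,9,10}→21  {4,5,6,7,8,9,10}→7
  8 left: {0,1,3,6,7,8,9,10}→70  {1,3,5,6,7,8,9,10}→56  {2,4,5,6,7,8,9,10}→8  {3,4,5,6,7,8,9,10}→28
  9 left: {0,1,3,5,6,7,8,9,10}→126  {1,3,4,5,6,7,8,9,10}→84  {2,3,4,5,6,7,8,9,10}→36
  placing 0:f first → 120 extensions
  placing 2:b first → 210 extensions
total linear extensions = 330

330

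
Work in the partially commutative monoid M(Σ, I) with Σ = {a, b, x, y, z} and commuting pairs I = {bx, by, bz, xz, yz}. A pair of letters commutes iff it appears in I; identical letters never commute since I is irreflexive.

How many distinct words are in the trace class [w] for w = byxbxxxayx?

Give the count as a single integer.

0(b) covers ∅
1(y) covers ∅
2(x) covers 1:y
3(b) covers 0:b
4(x) covers 2:x
5(x) covers 4:x
6(x) covers 5:x
7(a) covers 3:b, 6:x
8(y) covers 7:a
9(x) covers 8:y
floor of heap: 0:b, 1:y
completions by unplaced set U, small U first (add the entries for U minus each lowest piece of U):
  |U|=1: {9}:1
  |U|=2: {8,9}:1
  |U|=3: {7,8,9}:1
  |U|=4: {3,7,8,9}:1  {6,7,8,9}:1
  |U|=5: {0,3,7,8,9}:1  {3,6,7,8,9}:2  {5,6,7,8,9}:1
  |U|=6: {0,3,6,7,8,9}:3  {3,5,6,7,8,9}:3  {4,5,6,7,8,9}:1
  |U|=7: {0,3,5,6,7,8,9}:6  {2,4,5,6,7,8,9}:1  {3,4,5,6,7,8,9}:4
  |U|=8: {0,3,4,5,6,7,8,9}:10  {1,2,4,5,6,7,8,9}:1  {2,3,4,5,6,7,8,9}:5
  start at 0(b): 6
  start at 1(y): 15
sum over floor = 21

21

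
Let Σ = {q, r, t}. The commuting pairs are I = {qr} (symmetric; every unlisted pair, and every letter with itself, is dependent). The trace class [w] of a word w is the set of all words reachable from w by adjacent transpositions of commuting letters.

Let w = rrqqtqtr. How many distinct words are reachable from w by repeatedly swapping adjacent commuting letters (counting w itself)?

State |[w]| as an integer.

6

drop 0:r onto floor
drop 1:r onto {0:r}
drop 2:q onto floor
drop 3:q onto {2:q}
drop 4:t onto {1:r, 3:q}
drop 5:q onto {4:t}
drop 6:t onto {5:q}
drop 7:r onto {6:t}
ground layer = {0:r, 2:q}
drop-orders for the pieces not yet dropped (sum over which currently-grounded one goes next):
  1 to go: {7} 1
  2 to go: {6,7} 1
  3 to go: {5,6,7} 1
  4 to go: {4,5,6,7} 1
  5 to go: {1,4,5,6,7} 1  {3,4,5,6,7} 1
  6 to go: {0,1,4,5,6,7} 1  {1,3,4,5,6,7} 2  {2,3,4,5,6,7} 1
  if 0:r drops first: 3 orders
  if 2:q drops first: 3 orders
heap linearizations: 6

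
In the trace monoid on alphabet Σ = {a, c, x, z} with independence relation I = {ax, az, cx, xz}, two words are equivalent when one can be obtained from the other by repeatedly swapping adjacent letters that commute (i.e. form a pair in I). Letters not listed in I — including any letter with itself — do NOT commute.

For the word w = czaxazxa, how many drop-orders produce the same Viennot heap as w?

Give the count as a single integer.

280

piece 0:c — minimal
piece 1:z rests on {0:c}
piece 2:a rests on {0:c}
piece 3:x — minimal
piece 4:a rests on {2:a}
piece 5:z rests on {1:z}
piece 6:x rests on {3:x}
piece 7:a rests on {4:a}
minimal pieces: {0:c, 3:x}
ways to finish when only these pieces remain (= sum over removing one remaining piece with nothing left below it):
  1 left: {5}→1  {6}→1  {7}→1
  2 left: {1,5}→1  {3,6}→1  {4,7}→1  {5,6}→2  {5,7}→2  {6,7}→2
  3 left: {1,5,6}→3  {1,5,7}→3  {2,4,7}→1  {3,5,6}→3  {3,6,7}→3  {4,5,7}→3  {4,6,7}→3  {5,6,7}→6
  4 left: {1,3,5,6}→6  {1,4,5,7}→6  {1,5,6,7}→12  {2,4,5,7}→4  {2,4,6,7}→4  {3,4,6,7}→6  {3,5,6,7}→12  {4,5,6,7}→12
  5 left: {1,2,4,5,7}→10  {1,3,5,6,7}→30  {1,4,5,6,7}→30  {2,3,4,6,7}→10  {2,4,5,6,7}→20  {3,4,5,6,7}→30
  6 left: {0,1,2,4,5,7}→10  {1,2,4,5,6,7}→60  {1,3,4,5,6,7}→90  {2,3,4,5,6,7}→60
  placing 0:c first → 210 extensions
  placing 3:x first → 70 extensions
total linear extensions = 280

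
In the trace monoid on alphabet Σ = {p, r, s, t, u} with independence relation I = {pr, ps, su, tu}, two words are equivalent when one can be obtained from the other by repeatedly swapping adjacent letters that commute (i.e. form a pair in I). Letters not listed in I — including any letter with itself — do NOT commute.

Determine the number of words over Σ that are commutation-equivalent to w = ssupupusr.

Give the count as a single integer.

56

0(s) covers ∅
1(s) covers 0:s
2(u) covers ∅
3(p) covers 2:u
4(u) covers 3:p
5(p) covers 4:u
6(u) covers 5:p
7(s) covers 1:s
8(r) covers 6:u, 7:s
floor of heap: 0:s, 2:u
completions by unplaced set U, small U first (add the entries for U minus each lowest piece of U):
  |U|=1: {8}:1
  |U|=2: {6,8}:1  {7,8}:1
  |U|=3: {1,7,8}:1  {5,6,8}:1  {6,7,8}:2
  |U|=4: {0,1,7,8}:1  {1,6,7,8}:3  {4,5,6,8}:1  {5,6,7,8}:3
  |U|=5: {0,1,6,7,8}:4  {1,5,6,7,8}:6  {3,4,5,6,8}:1  {4,5,6,7,8}:4
  |U|=6: {0,1,5,6,7,8}:10  {1,4,5,6,7,8}:10  {2,3,4,5,6,8}:1  {3,4,5,6,7,8}:5
  |U|=7: {0,1,4,5,6,7,8}:20  {1,3,4,5,6,7,8}:15  {2,3,4,5,6,7,8}:6
  start at 0(s): 21
  start at 2(u): 35
sum over floor = 56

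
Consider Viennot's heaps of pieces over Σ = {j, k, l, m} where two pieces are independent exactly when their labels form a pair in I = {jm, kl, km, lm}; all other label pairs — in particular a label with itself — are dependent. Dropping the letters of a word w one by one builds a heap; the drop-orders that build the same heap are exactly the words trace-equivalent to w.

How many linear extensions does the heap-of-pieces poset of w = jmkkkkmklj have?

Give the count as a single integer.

#0=j has no predecessor
#1=m has no predecessor
#2=k depends on [0:j]
#3=k depends on [2:k]
#4=k depends on [3:k]
#5=k depends on [4:k]
#6=m depends on [1:m]
#7=k depends on [5:k]
#8=l depends on [0:j]
#9=j depends on [7:k, 8:l]
sources: [0:j, 1:m]
N(rest) = Σ N(rest − s) over sources s of rest; N(one piece) = 1:
  size 1 → [6]=1  [9]=1
  size 2 → [1,6]=1  [6,9]=2  [7,9]=1  [8,9]=1
  size 3 → [1,6,9]=3  [5,7,9]=1  [6,7,9]=3  [6,8,9]=3  [7,8,9]=2
  size 4 → [1,6,7,9]=6  [1,6,8,9]=6  [4,5,7,9]=1  [5,6,7,9]=4  [5,7,8,9]=3  [6,7,8,9]=8
  size 5 → [1,5,6,7,9]=10  [1,6,7,8,9]=20  [3,4,5,7,9]=1  [4,5,6,7,9]=5  [4,5,7,8,9]=4  [5,6,7,8,9]=15
  size 6 → [1,4,5,6,7,9]=15  [1,5,6,7,8,9]=45  [2,3,4,5,7,9]=1  [3,4,5,6,7,9]=6  [3,4,5,7,8,9]=5  [4,5,6,7,8,9]=24
  size 7 → [1,3,4,5,6,7,9]=21  [1,4,5,6,7,8,9]=84  [2,3,4,5,6,7,9]=7  [2,3,4,5,7,8,9]=6  [3,4,5,6,7,8,9]=35
  size 8 → [0,2,3,4,5,7,8,9]=6  [1,2,3,4,5,6,7,9]=28  [1,3,4,5,6,7,8,9]=140  [2,3,4,5,6,7,8,9]=48
  first=0(j) contributes 216
  first=1(m) contributes 54
|[w]| = 270

270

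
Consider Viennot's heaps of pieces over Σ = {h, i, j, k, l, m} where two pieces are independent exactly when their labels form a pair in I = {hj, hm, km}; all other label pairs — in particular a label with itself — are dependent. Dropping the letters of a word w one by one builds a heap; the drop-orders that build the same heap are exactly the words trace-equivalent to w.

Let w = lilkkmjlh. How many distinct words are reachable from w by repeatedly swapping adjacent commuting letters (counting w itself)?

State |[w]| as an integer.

3

drop 0:l onto floor
drop 1:i onto {0:l}
drop 2:l onto {1:i}
drop 3:k onto {2:l}
drop 4:k onto {3:k}
drop 5:m onto {2:l}
drop 6:j onto {4:k, 5:m}
drop 7:l onto {6:j}
drop 8:h onto {7:l}
ground layer = {0:l}
drop-orders for the pieces not yet dropped (sum over which currently-grounded one goes next):
  1 to go: {8} 1
  2 to go: {7,8} 1
  3 to go: {6,7,8} 1
  4 to go: {4,6,7,8} 1  {5,6,7,8} 1
  5 to go: {3,4,6,7,8} 1  {4,5,6,7,8} 2
  6 to go: {3,4,5,6,7,8} 3
  7 to go: {2,3,4,5,6,7,8} 3
  if 0:l drops first: 3 orders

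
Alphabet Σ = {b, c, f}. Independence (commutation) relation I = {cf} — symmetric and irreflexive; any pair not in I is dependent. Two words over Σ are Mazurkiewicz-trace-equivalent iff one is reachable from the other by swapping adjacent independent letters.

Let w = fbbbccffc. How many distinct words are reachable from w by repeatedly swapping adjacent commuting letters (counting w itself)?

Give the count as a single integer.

10

#0=f has no predecessor
#1=b depends on [0:f]
#2=b depends on [1:b]
#3=b depends on [2:b]
#4=c depends on [3:b]
#5=c depends on [4:c]
#6=f depends on [3:b]
#7=f depends on [6:f]
#8=c depends on [5:c]
sources: [0:f]
N(rest) = Σ N(rest − s) over sources s of rest; N(one piece) = 1:
  size 1 → [7]=1  [8]=1
  size 2 → [5,8]=1  [6,7]=1  [7,8]=2
  size 3 → [4,5,8]=1  [5,7,8]=3  [6,7,8]=3
  size 4 → [4,5,7,8]=4  [5,6,7,8]=6
  size 5 → [4,5,6,7,8]=10
  size 6 → [3,4,5,6,7,8]=10
  size 7 → [2,3,4,5,6,7,8]=10
  first=0(f) contributes 10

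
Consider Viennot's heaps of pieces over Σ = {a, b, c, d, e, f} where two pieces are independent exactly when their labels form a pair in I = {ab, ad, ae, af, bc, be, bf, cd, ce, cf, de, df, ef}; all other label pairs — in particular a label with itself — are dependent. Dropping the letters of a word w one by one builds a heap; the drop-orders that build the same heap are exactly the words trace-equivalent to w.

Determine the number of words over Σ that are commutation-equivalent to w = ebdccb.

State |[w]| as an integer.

60

piece 0:e — minimal
piece 1:b — minimal
piece 2:d rests on {1:b}
piece 3:c — minimal
piece 4:c rests on {3:c}
piece 5:b rests on {2:d}
minimal pieces: {0:e, 1:b, 3:c}
ways to finish when only these pieces remain (= sum over removing one remaining piece with nothing left below it):
  1 left: {0}→1  {4}→1  {5}→1
  2 left: {0,4}→2  {0,5}→2  {2,5}→1  {3,4}→1  {4,5}→2
  3 left: {0,2,5}→3  {0,3,4}→3  {0,4,5}→6  {1,2,5}→1  {2,4,5}→3  {3,4,5}→3
  4 left: {0,1,2,5}→4  {0,2,4,5}→12  {0,3,4,5}→12  {1,2,4,5}→4  {2,3,4,5}→6
  placing 0:e first → 10 extensions
  placing 1:b first → 30 extensions
  placing 3:c first → 20 extensions
total linear extensions = 60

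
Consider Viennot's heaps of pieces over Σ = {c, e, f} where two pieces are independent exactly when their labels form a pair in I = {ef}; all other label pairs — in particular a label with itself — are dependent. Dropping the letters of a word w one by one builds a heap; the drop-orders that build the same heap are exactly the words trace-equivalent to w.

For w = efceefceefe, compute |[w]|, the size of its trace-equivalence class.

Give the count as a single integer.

drop 0:e onto floor
drop 1:f onto floor
drop 2:c onto {0:e, 1:f}
drop 3:e onto {2:c}
drop 4:e onto {3:e}
drop 5:f onto {2:c}
drop 6:c onto {4:e, 5:f}
drop 7:e onto {6:c}
drop 8:e onto {7:e}
drop 9:f onto {6:c}
drop 10:e onto {8:e}
ground layer = {0:e, 1:f}
drop-orders for the pieces not yet dropped (sum over which currently-grounded one goes next):
  1 to go: {9} 1  {10} 1
  2 to go: {8,10} 1  {9,10} 2
  3 to go: {7,8,10} 1  {8,9,10} 3
  4 to go: {7,8,9,10} 4
  5 to go: {6,7,8,9,10} 4
  6 to go: {4,6,7,8,9,10} 4  {5,6,7,8,9,10} 4
  7 to go: {3,4,6,7,8,9,10} 4  {4,5,6,7,8,9,10} 8
  8 to go: {3,4,5,6,7,8,9,10} 12
  9 to go: {2,3,4,5,6,7,8,9,10} 12
  if 0:e drops first: 12 orders
  if 1:f drops first: 12 orders
heap linearizations: 24

24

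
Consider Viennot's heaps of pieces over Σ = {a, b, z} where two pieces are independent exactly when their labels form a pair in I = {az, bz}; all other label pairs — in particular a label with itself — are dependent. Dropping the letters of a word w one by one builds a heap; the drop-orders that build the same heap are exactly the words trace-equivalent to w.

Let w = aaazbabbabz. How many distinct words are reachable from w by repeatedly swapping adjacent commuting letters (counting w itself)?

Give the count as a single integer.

piece 0:a — minimal
piece 1:a rests on {0:a}
piece 2:a rests on {1:a}
piece 3:z — minimal
piece 4:b rests on {2:a}
piece 5:a rests on {4:b}
piece 6:b rests on {5:a}
piece 7:b rests on {6:b}
piece 8:a rests on {7:b}
piece 9:b rests on {8:a}
piece 10:z rests on {3:z}
minimal pieces: {0:a, 3:z}
ways to finish when only these pieces remain (= sum over removing one remaining piece with nothing left below it):
  1 left: {9}→1  {10}→1
  2 left: {3,10}→1  {8,9}→1  {9,10}→2
  3 left: {3,9,10}→3  {7,8,9}→1  {8,9,10}→3
  4 left: {3,8,9,10}→6  {6,7,8,9}→1  {7,8,9,10}→4
  5 left: {3,7,8,9,10}→10  {5,6,7,8,9}→1  {6,7,8,9,10}→5
  6 left: {3,6,7,8,9,10}→15  {4,5,6,7,8,9}→1  {5,6,7,8,9,10}→6
  7 left: {2,4,5,6,7,8,9}→1  {3,5,6,7,8,9,10}→21  {4,5,6,7,8,9,10}→7
  8 left: {1,2,4,5,6,7,8,9}→1  {2,4,5,6,7,8,9,10}→8  {3,4,5,6,7,8,9,10}→28
  9 left: {0,1,2,4,5,6,7,8,9}→1  {1,2,4,5,6,7,8,9,10}→9  {2,3,4,5,6,7,8,9,10}→36
  placing 0:a first → 45 extensions
  placing 3:z first → 10 extensions
total linear extensions = 55

55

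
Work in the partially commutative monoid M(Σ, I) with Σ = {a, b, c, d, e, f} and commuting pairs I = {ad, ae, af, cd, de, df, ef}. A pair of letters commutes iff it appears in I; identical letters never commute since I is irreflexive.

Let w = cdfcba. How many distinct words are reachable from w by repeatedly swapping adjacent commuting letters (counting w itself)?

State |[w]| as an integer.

4

piece 0:c — minimal
piece 1:d — minimal
piece 2:f rests on {0:c}
piece 3:c rests on {2:f}
piece 4:b rests on {1:d, 3:c}
piece 5:a rests on {4:b}
minimal pieces: {0:c, 1:d}
ways to finish when only these pieces remain (= sum over removing one remaining piece with nothing left below it):
  1 left: {5}→1
  2 left: {4,5}→1
  3 left: {1,4,5}→1  {3,4,5}→1
  4 left: {1,3,4,5}→2  {2,3,4,5}→1
  placing 0:c first → 3 extensions
  placing 1:d first → 1 extensions
total linear extensions = 4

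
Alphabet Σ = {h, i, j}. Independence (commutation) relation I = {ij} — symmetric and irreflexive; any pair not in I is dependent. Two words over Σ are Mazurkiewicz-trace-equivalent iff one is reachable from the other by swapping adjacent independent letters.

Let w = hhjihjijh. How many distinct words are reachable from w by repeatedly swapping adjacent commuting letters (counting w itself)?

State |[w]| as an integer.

#0=h has no predecessor
#1=h depends on [0:h]
#2=j depends on [1:h]
#3=i depends on [1:h]
#4=h depends on [2:j, 3:i]
#5=j depends on [4:h]
#6=i depends on [4:h]
#7=j depends on [5:j]
#8=h depends on [6:i, 7:j]
sources: [0:h]
N(rest) = Σ N(rest − s) over sources s of rest; N(one piece) = 1:
  size 1 → [8]=1
  size 2 → [6,8]=1  [7,8]=1
  size 3 → [5,7,8]=1  [6,7,8]=2
  size 4 → [5,6,7,8]=3
  size 5 → [4,5,6,7,8]=3
  size 6 → [2,4,5,6,7,8]=3  [3,4,5,6,7,8]=3
  size 7 → [2,3,4,5,6,7,8]=6
  first=0(h) contributes 6

6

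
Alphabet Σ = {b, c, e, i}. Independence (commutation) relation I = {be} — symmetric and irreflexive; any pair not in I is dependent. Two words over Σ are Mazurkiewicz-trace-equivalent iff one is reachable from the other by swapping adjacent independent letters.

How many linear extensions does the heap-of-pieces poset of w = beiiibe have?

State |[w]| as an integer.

#0=b has no predecessor
#1=e has no predecessor
#2=i depends on [0:b, 1:e]
#3=i depends on [2:i]
#4=i depends on [3:i]
#5=b depends on [4:i]
#6=e depends on [4:i]
sources: [0:b, 1:e]
N(rest) = Σ N(rest − s) over sources s of rest; N(one piece) = 1:
  size 1 → [5]=1  [6]=1
  size 2 → [5,6]=2
  size 3 → [4,5,6]=2
  size 4 → [3,4,5,6]=2
  size 5 → [2,3,4,5,6]=2
  first=0(b) contributes 2
  first=1(e) contributes 2
|[w]| = 4

4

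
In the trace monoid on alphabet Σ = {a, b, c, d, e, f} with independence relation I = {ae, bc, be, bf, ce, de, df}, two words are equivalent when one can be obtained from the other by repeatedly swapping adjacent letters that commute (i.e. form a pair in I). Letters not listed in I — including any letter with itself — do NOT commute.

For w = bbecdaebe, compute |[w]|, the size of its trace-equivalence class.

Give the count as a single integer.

252

0(b) covers ∅
1(b) covers 0:b
2(e) covers ∅
3(c) covers ∅
4(d) covers 1:b, 3:c
5(a) covers 4:d
6(e) covers 2:e
7(b) covers 5:a
8(e) covers 6:e
floor of heap: 0:b, 2:e, 3:c
completions by unplaced set U, small U first (add the entries for U minus each lowest piece of U):
  |U|=1: {7}:1  {8}:1
  |U|=2: {5,7}:1  {6,8}:1  {7,8}:2
  |U|=3: {2,6,8}:1  {4,5,7}:1  {5,7,8}:3  {6,7,8}:3
  |U|=4: {1,4,5,7}:1  {2,6,7,8}:4  {3,4,5,7}:1  {4,5,7,8}:4  {5,6,7,8}:6
  |U|=5: {0,1,4,5,7}:1  {1,3,4,5,7}:2  {1,4,5,7,8}:5  {2,5,6,7,8}:10  {3,4,5,7,8}:5  {4,5,6,7,8}:10
  |U|=6: {0,1,3,4,5,7}:3  {0,1,4,5,7,8}:6  {1,3,4,5,7,8}:12  {1,4,5,6,7,8}:15  {2,4,5,6,7,8}:20  {3,4,5,6,7,8}:15
  |U|=7: {0,1,3,4,5,7,8}:21  {0,1,4,5,6,7,8}:21  {1,2,4,5,6,7,8}:35  {1,3,4,5,6,7,8}:42  {2,3,4,5,6,7,8}:35
  start at 0(b): 112
  start at 2(e): 84
  start at 3(c): 56
sum over floor = 252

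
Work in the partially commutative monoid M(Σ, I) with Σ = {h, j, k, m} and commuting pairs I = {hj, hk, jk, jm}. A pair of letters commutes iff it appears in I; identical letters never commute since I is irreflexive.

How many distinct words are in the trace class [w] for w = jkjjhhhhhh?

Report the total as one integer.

840

piece 0:j — minimal
piece 1:k — minimal
piece 2:j rests on {0:j}
piece 3:j rests on {2:j}
piece 4:h — minimal
piece 5:h rests on {4:h}
piece 6:h rests on {5:h}
piece 7:h rests on {6:h}
piece 8:h rests on {7:h}
piece 9:h rests on {8:h}
minimal pieces: {0:j, 1:k, 4:h}
ways to finish when only these pieces remain (= sum over removing one remaining piece with nothing left below it):
  1 left: {1}→1  {3}→1  {9}→1
  2 left: {1,3}→2  {1,9}→2  {2,3}→1  {3,9}→2  {8,9}→1
  3 left: {0,2,3}→1  {1,2,3}→3  {1,3,9}→6  {1,8,9}→3  {2,3,9}→3  {3,8,9}→3  {7,8,9}→1
  4 left: {0,1,2,3}→4  {0,2,3,9}→4  {1,2,3,9}→12  {1,3,8,9}→12  {1,7,8,9}→4  {2,3,8,9}→6  {3,7,8,9}→4  {6,7,8,9}→1
  5 left: {0,1,2,3,9}→20  {0,2,3,8,9}→10  {1,2,3,8,9}→30  {1,3,7,8,9}→20  {1,6,7,8,9}→5  {2,3,7,8,9}→10  {3,6,7,8,9}→5  {5,6,7,8,9}→1
  6 left: {0,1,2,3,8,9}→60  {0,2,3,7,8,9}→20  {1,2,3,7,8,9}→60  {1,3,6,7,8,9}→30  {1,5,6,7,8,9}→6  {2,3,6,7,8,9}→15  {3,5,6,7,8,9}→6  {4,5,6,7,8,9}→1
  7 left: {0,1,2,3,7,8,9}→140  {0,2,3,6,7,8,9}→35  {1,2,3,6,7,8,9}→105  {1,3,5,6,7,8,9}→42  {1,4,5,6,7,8,9}→7  {2,3,5,6,7,8,9}→21  {3,4,5,6,7,8,9}→7
  8 left: {0,1,2,3,6,7,8,9}→280  {0,2,3,5,6,7,8,9}→56  {1,2,3,5,6,7,8,9}→168  {1,3,4,5,6,7,8,9}→56  {2,3,4,5,6,7,8,9}→28
  placing 0:j first → 252 extensions
  placing 1:k first → 84 extensions
  placing 4:h first → 504 extensions
total linear extensions = 840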